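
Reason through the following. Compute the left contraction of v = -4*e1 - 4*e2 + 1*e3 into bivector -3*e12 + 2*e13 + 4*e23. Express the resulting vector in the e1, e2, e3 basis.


Left contraction v _| B = <vB>_1 (grade-1 part of the geometric product vB).
Using e1_|e12 = e2, e2_|e12 = -e1, e1_|e13 = e3, e3_|e13 = -e1, e2_|e23 = e3, e3_|e23 = -e2:
e1 coeff: -v2*b12 - v3*b13 = -(-4)*(-3) - (1)*(2) = -14
e2 coeff: v1*b12 - v3*b23 = (-4)*(-3) - (1)*(4) = 8
e3 coeff: v1*b13 + v2*b23 = (-4)*(2) + (-4)*(4) = -24
v _| B = -14*e1 + 8*e2 - 24*e3


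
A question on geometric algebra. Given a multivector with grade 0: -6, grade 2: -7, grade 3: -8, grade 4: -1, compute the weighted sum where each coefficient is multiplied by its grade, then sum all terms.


Grade-weighted sum = sum of grade_k * coefficient_k
0*(-6) = 0
2*(-7) = -14
3*(-8) = -24
4*(-1) = -4
Total = 0 + (-14) + (-24) + (-4) = -42


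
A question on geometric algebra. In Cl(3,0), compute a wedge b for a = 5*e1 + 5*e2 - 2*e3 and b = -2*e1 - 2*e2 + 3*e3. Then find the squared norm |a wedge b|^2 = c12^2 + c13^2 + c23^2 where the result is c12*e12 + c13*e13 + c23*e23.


a wedge b = (a1*b2 - a2*b1)*e12 + (a1*b3 - a3*b1)*e13 + (a2*b3 - a3*b2)*e23
e12 coeff: 5*(-2) - 5*(-2) = -10 - (-10) = 0
e13 coeff: 5*3 - (-2)*(-2) = 15 - 4 = 11
e23 coeff: 5*3 - (-2)*(-2) = 15 - 4 = 11
|a wedge b|^2 = 0^2 + 11^2 + 11^2
= 0 + 121 + 121
= 242


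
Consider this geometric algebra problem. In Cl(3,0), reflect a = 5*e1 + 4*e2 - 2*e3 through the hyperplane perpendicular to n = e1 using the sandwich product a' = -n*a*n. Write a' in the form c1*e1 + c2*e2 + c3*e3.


Reflection formula: a' = -n*a*n, with n = e1 (unit vector, n^2 = 1).
For reflection through hyperplane perp to e1:
The component along e1 flips sign, others stay.
a = (5, 4, -2)
a' = (-5, 4, -2)
a' = -5*e1 + 4*e2 - 2*e3


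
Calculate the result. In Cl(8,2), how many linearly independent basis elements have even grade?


Even subalgebra dimension = 2^(n-1)
n = 8 + 2 = 10
2^(10 - 1) = 2^9 = 512
Verification: sum of C(10,k) for even k = 1 + 45 + 210 + 210 + 45 + 1 = 512
Result = 512


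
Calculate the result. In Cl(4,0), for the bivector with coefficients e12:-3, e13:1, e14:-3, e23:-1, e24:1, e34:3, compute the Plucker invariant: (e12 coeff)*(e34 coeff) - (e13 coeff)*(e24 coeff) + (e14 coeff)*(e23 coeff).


Plucker relation: af - be + cd
a*f = (-3)*3 = -9
b*e = 1*1 = 1
c*d = (-3)*(-1) = 3
af - be + cd = -9 - 1 + 3
= -7


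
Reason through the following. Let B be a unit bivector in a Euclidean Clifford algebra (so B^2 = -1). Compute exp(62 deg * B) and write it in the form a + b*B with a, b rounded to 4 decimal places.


For a unit bivector B with B^2 = -1, the exponential series gives
e^(theta*B) = cos(theta) + sin(theta)*B (the GA analogue of Euler's formula).
theta = 62 degrees = 1.082104 rad
cos(62 deg) = 0.4695
sin(62 deg) = 0.8829
exp(theta*B) = 0.4695 + 0.8829*B


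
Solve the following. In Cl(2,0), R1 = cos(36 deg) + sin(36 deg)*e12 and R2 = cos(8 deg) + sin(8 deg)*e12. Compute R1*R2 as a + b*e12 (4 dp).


Same-plane rotors commute and their half-angles add:
R1*R2 = cos(a1 + a2) + sin(a1 + a2)*e12.
a1 + a2 = 36 + 8 = 44 deg
cos(44 deg) = 0.7193
sin(44 deg) = 0.6947
R1*R2 = 0.7193 + 0.6947*e12


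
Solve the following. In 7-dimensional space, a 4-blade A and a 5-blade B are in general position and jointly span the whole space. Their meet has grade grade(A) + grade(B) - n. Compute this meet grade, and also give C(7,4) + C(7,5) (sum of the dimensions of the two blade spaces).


Meet grade = grade(A) + grade(B) - n
= 4 + 5 - 7 = 2
C(7,4) = 35
C(7,5) = 21
dim_A + dim_B = 35 + 21 = 56


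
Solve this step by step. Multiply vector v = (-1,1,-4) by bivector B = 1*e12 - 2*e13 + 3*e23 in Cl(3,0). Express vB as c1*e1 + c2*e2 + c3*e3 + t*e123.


vB has grade-1 (vector) and grade-3 (trivector) parts: vB = (v _| B) + (v ^ B).
Vector part <vB>_1:
  e1: -v2*b12 - v3*b13 = -(1)*(1) - (-4)*(-2) = -9
  e2: v1*b12 - v3*b23 = (-1)*(1) - (-4)*(3) = 11
  e3: v1*b13 + v2*b23 = (-1)*(-2) + (1)*(3) = 5
Trivector part <vB>_3:
  e123: v1*b23 - v2*b13 + v3*b12 = (-1)*(3) - (1)*(-2) + (-4)*(1) = -5
vB = -9*e1 + 11*e2 + 5*e3 - 5*e123


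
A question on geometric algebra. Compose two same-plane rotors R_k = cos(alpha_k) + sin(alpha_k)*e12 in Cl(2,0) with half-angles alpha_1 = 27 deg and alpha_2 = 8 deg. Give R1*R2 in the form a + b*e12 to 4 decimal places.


Same-plane rotors commute and their half-angles add:
R1*R2 = cos(a1 + a2) + sin(a1 + a2)*e12.
a1 + a2 = 27 + 8 = 35 deg
cos(35 deg) = 0.8192
sin(35 deg) = 0.5736
R1*R2 = 0.8192 + 0.5736*e12


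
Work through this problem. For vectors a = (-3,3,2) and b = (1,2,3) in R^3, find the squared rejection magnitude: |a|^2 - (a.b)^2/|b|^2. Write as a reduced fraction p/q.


|a|^2 = (-3)^2 + 3^2 + 2^2 = 22
|b|^2 = 1^2 + 2^2 + 3^2 = 14
a . b = (-3)*1 + 3*2 + 2*3 = 9
(a.b)^2 = 9^2 = 81
|rej|^2 = 22 - 81/14
= (308 - 81)/14
= 227/14
In lowest terms: 227/14


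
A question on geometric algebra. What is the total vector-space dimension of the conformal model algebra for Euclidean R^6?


The conformal model of R^6 uses Cl(7,1): the 6 Euclidean generators plus two extra orthogonal generators e+ (e+^2 = +1) and e- (e-^2 = -1), from which the null vectors e0, einf are built.
Number of generators m = 6 + 2 = 8.
dim Cl(p,q) = 2^m = 2^8 = 256


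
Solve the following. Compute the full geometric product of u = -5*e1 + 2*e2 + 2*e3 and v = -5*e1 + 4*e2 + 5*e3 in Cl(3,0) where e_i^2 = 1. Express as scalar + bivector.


In Cl(3,0): e_i^2 = 1, e_ie_j = -e_je_i for i != j.
Scalar part = u . v = (-5)*(-5) + 2*4 + 2*5
= 25 + 8 + 10 = 43
e12 coeff = (-5)*4 - 2*(-5) = -20 - (-10) = -10
e13 coeff = (-5)*5 - 2*(-5) = -25 - (-10) = -15
e23 coeff = 2*5 - 2*4 = 10 - 8 = 2
uv = 43 - 10*e12 - 15*e13 + 2*e23


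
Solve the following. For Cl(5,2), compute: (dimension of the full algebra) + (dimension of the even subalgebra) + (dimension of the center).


n = 5 + 2 = 7
Total dim = 2^7 = 128
Even subalgebra dim = 2^6 = 64
n is odd, so center dim = 2
Sum = 128 + 64 + 2 = 194


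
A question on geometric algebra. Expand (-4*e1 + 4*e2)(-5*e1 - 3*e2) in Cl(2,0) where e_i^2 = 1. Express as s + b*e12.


Expand: (-4*e1 + 4*e2)(-5*e1 - 3*e2)
= (-4)*(-5)*e1e1 + (-4)*(-3)*e1e2 + 4*(-5)*e2e1 + 4*(-3)*e2e2
Using e1^2 = e2^2 = 1, e2e1 = -e1e2:
Scalar part s = (-4)*(-5) + 4*(-3) = 20 + (-12) = 8
Bivector part b = (-4)*(-3) - 4*(-5) = 12 - (-20) = 32
uv = 8 + 32*e12


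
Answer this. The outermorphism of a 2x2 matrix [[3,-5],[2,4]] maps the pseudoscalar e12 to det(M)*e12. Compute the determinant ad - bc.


The outermorphism of a linear map f sends e1^e2 to f(e1)^f(e2).
f(e1) = 3*e1 + 2*e2
f(e2) = -5*e1 + 4*e2
f(e1) ^ f(e2) = (3*e1 + 2*e2) ^ (-5*e1 + 4*e2)
= 3*4*e12 + 2*(-5)*e21
= (12 - (-10))*e12
= 22*e12
Coefficient = 22


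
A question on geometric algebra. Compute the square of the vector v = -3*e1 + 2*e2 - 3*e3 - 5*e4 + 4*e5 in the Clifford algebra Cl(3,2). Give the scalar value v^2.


v^2 = sum of c_i^2 * e_i^2
Positive signature terms (e_i^2 = +1): (-3)^2 + 2^2 + (-3)^2 = 22
Negative signature terms (e_j^2 = -1): (-5)^2 + 4^2 = 41
v^2 = 22 - 41 = -19


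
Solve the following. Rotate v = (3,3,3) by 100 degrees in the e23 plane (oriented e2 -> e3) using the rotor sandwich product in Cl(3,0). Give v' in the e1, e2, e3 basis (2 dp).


Rotor R = cos(50deg) - sin(50deg)*e23
Rotation angle theta = 2 * 50 = 100 degrees in the e23 plane (e2 -> e3).
The component perpendicular to the plane (e1) is invariant: v'_1 = v1 = 3.00
cos(100deg) = -0.1736, sin(100deg) = 0.9848
v'_2 = v2*cos(theta) - v3*sin(theta) = 3*(-0.1736) - 3*0.9848 = -3.48
v'_3 = v2*sin(theta) + v3*cos(theta) = 3*0.9848 + 3*(-0.1736) = 2.43
v' = 3.00*e1 - 3.48*e2 + 2.43*e3


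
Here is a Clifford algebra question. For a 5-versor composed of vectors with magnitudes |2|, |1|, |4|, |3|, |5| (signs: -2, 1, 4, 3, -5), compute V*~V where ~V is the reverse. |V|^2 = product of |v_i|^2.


Each vector v_i has |v_i|^2 = s_i^2
Squared scales: (-2)^2 = 4, 1^2 = 1, 4^2 = 16, 3^2 = 9, (-5)^2 = 25
|V|^2 = 4 * 1 * 16 * 9 * 25
= 14400


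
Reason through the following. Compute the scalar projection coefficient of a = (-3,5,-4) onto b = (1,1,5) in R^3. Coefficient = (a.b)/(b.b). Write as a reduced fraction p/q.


Projection coefficient = (a . b) / (b . b)
a . b = (-3)*1 + 5*1 + (-4)*5
= -3 + 5 + (-20) = -18
b . b = 1^2 + 1^2 + 5^2
= 1 + 1 + 25 = 27
Coefficient = -18/27
In lowest terms: -2/3


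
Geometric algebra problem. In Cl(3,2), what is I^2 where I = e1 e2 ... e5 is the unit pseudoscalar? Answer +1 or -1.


The pseudoscalar I = e1...e_n (product of all n generators) of Cl(p,q) satisfies I^2 = (-1)^(q + n(n-1)/2).
p = 3, q = 2, n = p + q = 5
n(n-1)/2 = 5 * 4 / 2 = 10
Exponent = q + n(n-1)/2 = 2 + 10 = 12
I^2 = (-1)^12 = +1


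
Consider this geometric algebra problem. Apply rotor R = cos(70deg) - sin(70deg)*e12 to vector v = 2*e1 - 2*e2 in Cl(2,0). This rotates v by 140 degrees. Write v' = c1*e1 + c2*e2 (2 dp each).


Rotor R = cos(70deg) - sin(70deg)*e12
Rotation angle theta = 2 * 70 = 140 degrees
v' = R*v*~R rotates v by theta.
cos(140deg) = -0.7660, sin(140deg) = 0.6428
v'_1 = 2*cos(140deg) - (-2)*sin(140deg)
= 2*(-0.7660) - (-2)*0.6428
= -0.25
v'_2 = 2*sin(140deg) + (-2)*cos(140deg)
= 2*0.6428 + (-2)*(-0.7660)
= 2.82
v' = -0.25*e1 + 2.82*e2


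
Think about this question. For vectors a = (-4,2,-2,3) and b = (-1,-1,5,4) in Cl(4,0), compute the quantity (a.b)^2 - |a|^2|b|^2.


a . b = (-4)*(-1) + 2*(-1) + (-2)*5 + 3*4
= 4 + (-2) + (-10) + 12 = 4
|a|^2 = (-4)^2 + 2^2 + (-2)^2 + 3^2 = 33
|b|^2 = (-1)^2 + (-1)^2 + 5^2 + 4^2 = 43
(a.b)^2 = 4^2 = 16
|a|^2 * |b|^2 = 33 * 43 = 1419
Result = 16 - 1419 = -1403


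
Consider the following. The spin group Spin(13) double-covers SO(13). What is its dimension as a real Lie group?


Spin(n) double-covers SO(n); both have Lie algebra so(n) of dimension n(n-1)/2.
n = 13
n(n-1) = 13 * 12 = 156
dim Spin(13) = 156/2 = 78


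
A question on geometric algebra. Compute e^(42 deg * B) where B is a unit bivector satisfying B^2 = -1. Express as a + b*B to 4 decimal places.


For a unit bivector B with B^2 = -1, the exponential series gives
e^(theta*B) = cos(theta) + sin(theta)*B (the GA analogue of Euler's formula).
theta = 42 degrees = 0.733038 rad
cos(42 deg) = 0.7431
sin(42 deg) = 0.6691
exp(theta*B) = 0.7431 + 0.6691*B


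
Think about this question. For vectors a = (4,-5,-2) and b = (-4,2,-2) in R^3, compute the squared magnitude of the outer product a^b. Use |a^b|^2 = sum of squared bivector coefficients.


a wedge b = (a1*b2 - a2*b1)*e12 + (a1*b3 - a3*b1)*e13 + (a2*b3 - a3*b2)*e23
e12 coeff: 4*2 - (-5)*(-4) = 8 - 20 = -12
e13 coeff: 4*(-2) - (-2)*(-4) = -8 - 8 = -16
e23 coeff: (-5)*(-2) - (-2)*2 = 10 - (-4) = 14
|a wedge b|^2 = (-12)^2 + (-16)^2 + 14^2
= 144 + 256 + 196
= 596


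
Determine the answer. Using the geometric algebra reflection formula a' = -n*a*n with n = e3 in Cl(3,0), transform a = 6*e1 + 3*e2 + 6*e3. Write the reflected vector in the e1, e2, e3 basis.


Reflection formula: a' = -n*a*n, with n = e3 (unit vector, n^2 = 1).
For reflection through hyperplane perp to e3:
The component along e3 flips sign, others stay.
a = (6, 3, 6)
a' = (6, 3, -6)
a' = 6*e1 + 3*e2 - 6*e3


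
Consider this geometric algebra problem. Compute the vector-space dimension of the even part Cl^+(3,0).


Even subalgebra dimension = 2^(n-1)
n = 3 + 0 = 3
2^(3 - 1) = 2^2 = 4
Verification: sum of C(3,k) for even k = 1 + 3 = 4
Result = 4


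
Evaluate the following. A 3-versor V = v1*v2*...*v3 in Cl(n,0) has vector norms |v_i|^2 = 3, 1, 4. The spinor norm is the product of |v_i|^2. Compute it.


Spinor norm N(V) = |v1|^2 * |v2|^2 * ... * |v3|^2
= 3 * 1 * 4
Running product: 3, 3, 12
N(V) = 12


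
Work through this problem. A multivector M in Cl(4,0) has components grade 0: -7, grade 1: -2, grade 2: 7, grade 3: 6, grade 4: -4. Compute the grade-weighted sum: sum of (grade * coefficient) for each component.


Grade-weighted sum = sum of grade_k * coefficient_k
0*(-7) = 0
1*(-2) = -2
2*7 = 14
3*6 = 18
4*(-4) = -16
Total = 0 + (-2) + 14 + 18 + (-16) = 14


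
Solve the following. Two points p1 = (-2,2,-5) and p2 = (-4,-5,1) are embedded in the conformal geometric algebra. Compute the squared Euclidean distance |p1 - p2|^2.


p1 - p2 = (2, 7, -6)
|p1 - p2|^2 = 2^2 + 7^2 + (-6)^2
= 4 + 49 + 36
= 89


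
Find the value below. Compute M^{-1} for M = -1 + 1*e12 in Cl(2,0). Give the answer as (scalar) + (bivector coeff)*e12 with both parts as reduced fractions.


M = -1 + 1*e12, where e12^2 = -1.
Since M commutes with its reverse ~M = a - b*e12, M * ~M = a^2 - b^2*e12^2 = a^2 + b^2.
So M^{-1} = ~M / (a^2 + b^2) = (a - b*e12)/(a^2 + b^2).
a^2 + b^2 = 1 + 1 = 2
Scalar part = -1/2 = -1/2
Bivector coeff = -1/2 = -1/2
M^{-1} = -1/2 - 1/2*e12


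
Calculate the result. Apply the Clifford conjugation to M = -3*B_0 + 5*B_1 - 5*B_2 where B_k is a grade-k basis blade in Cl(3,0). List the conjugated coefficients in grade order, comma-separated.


Clifford conjugate sign for grade k: (-1)^(k(k+1)/2)
Grade 0: (-1)^(0*1/2) = (-1)^0 = 1, coeff -3 -> -3
Grade 1: (-1)^(1*2/2) = (-1)^1 = -1, coeff 5 -> -5
Grade 2: (-1)^(2*3/2) = (-1)^3 = -1, coeff -5 -> 5
Conjugated coefficients: -3, -5, 5


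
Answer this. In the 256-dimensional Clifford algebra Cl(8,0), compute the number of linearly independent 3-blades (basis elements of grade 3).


Number of grade-k basis blades in Cl(p,q) with n = p + q is C(n, k).
n = 8 + 0 = 8
C(8, 3) = 8! / (3! * 5!)
= 40320 / (6 * 120)
= 56


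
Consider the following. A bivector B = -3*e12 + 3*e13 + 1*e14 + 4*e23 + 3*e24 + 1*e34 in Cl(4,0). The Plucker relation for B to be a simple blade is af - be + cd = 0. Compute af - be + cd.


Plucker relation: af - be + cd
a*f = (-3)*1 = -3
b*e = 3*3 = 9
c*d = 1*4 = 4
af - be + cd = -3 - 9 + 4
= -8


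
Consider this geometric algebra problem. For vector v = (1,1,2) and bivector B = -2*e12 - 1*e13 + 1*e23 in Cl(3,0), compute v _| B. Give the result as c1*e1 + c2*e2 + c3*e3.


Left contraction v _| B = <vB>_1 (grade-1 part of the geometric product vB).
Using e1_|e12 = e2, e2_|e12 = -e1, e1_|e13 = e3, e3_|e13 = -e1, e2_|e23 = e3, e3_|e23 = -e2:
e1 coeff: -v2*b12 - v3*b13 = -(1)*(-2) - (2)*(-1) = 4
e2 coeff: v1*b12 - v3*b23 = (1)*(-2) - (2)*(1) = -4
e3 coeff: v1*b13 + v2*b23 = (1)*(-1) + (1)*(1) = 0
v _| B = 4*e1 - 4*e2 + 0*e3


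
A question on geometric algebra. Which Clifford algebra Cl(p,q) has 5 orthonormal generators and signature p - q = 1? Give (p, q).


We need p + q = 5 and p - q = 1.
Adding: 2p = 5 + 1 = 6, so p = 3.
Then q = 5 - 3 = 2.
(p, q) = (3, 2)


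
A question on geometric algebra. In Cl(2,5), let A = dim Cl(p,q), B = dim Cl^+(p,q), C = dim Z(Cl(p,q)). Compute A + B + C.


n = 2 + 5 = 7
Total dim = 2^7 = 128
Even subalgebra dim = 2^6 = 64
n is odd, so center dim = 2
Sum = 128 + 64 + 2 = 194


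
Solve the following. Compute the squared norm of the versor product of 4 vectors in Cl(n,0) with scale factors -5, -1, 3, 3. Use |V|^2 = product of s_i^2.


Each vector v_i has |v_i|^2 = s_i^2
Squared scales: (-5)^2 = 25, (-1)^2 = 1, 3^2 = 9, 3^2 = 9
|V|^2 = 25 * 1 * 9 * 9
= 2025


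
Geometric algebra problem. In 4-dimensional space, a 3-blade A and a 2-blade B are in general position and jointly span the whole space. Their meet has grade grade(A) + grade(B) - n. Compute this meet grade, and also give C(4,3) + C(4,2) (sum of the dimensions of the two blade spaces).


Meet grade = grade(A) + grade(B) - n
= 3 + 2 - 4 = 1
C(4,3) = 4
C(4,2) = 6
dim_A + dim_B = 4 + 6 = 10


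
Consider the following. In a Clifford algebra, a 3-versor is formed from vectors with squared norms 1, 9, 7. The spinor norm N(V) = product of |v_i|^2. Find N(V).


Spinor norm N(V) = |v1|^2 * |v2|^2 * ... * |v3|^2
= 1 * 9 * 7
Running product: 1, 9, 63
N(V) = 63


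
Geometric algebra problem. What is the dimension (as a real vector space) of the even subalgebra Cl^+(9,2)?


Even subalgebra dimension = 2^(n-1)
n = 9 + 2 = 11
2^(11 - 1) = 2^10 = 1024
Verification: sum of C(11,k) for even k = 1 + 55 + 330 + 462 + 165 + 11 = 1024
Result = 1024


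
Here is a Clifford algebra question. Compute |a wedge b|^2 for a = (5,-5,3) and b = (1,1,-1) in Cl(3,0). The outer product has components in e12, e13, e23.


a wedge b = (a1*b2 - a2*b1)*e12 + (a1*b3 - a3*b1)*e13 + (a2*b3 - a3*b2)*e23
e12 coeff: 5*1 - (-5)*1 = 5 - (-5) = 10
e13 coeff: 5*(-1) - 3*1 = -5 - 3 = -8
e23 coeff: (-5)*(-1) - 3*1 = 5 - 3 = 2
|a wedge b|^2 = 10^2 + (-8)^2 + 2^2
= 100 + 64 + 4
= 168


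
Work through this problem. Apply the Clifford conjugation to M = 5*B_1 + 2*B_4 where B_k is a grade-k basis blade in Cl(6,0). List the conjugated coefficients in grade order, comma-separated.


Clifford conjugate sign for grade k: (-1)^(k(k+1)/2)
Grade 1: (-1)^(1*2/2) = (-1)^1 = -1, coeff 5 -> -5
Grade 4: (-1)^(4*5/2) = (-1)^10 = 1, coeff 2 -> 2
Conjugated coefficients: -5, 2


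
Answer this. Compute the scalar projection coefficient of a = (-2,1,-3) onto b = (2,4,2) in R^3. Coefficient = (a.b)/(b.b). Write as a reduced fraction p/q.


Projection coefficient = (a . b) / (b . b)
a . b = (-2)*2 + 1*4 + (-3)*2
= -4 + 4 + (-6) = -6
b . b = 2^2 + 4^2 + 2^2
= 4 + 16 + 4 = 24
Coefficient = -6/24
In lowest terms: -1/4


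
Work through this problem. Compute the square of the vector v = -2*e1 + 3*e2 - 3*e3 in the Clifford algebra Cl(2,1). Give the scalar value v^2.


v^2 = sum of c_i^2 * e_i^2
Positive signature terms (e_i^2 = +1): (-2)^2 + 3^2 = 13
Negative signature terms (e_j^2 = -1): (-3)^2 = 9
v^2 = 13 - 9 = 4


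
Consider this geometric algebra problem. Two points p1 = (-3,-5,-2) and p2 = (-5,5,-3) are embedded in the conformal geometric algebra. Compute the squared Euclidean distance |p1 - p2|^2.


p1 - p2 = (2, -10, 1)
|p1 - p2|^2 = 2^2 + (-10)^2 + 1^2
= 4 + 100 + 1
= 105


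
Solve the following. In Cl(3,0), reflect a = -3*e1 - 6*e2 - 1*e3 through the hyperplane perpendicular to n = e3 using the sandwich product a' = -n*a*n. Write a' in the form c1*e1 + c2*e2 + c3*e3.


Reflection formula: a' = -n*a*n, with n = e3 (unit vector, n^2 = 1).
For reflection through hyperplane perp to e3:
The component along e3 flips sign, others stay.
a = (-3, -6, -1)
a' = (-3, -6, 1)
a' = -3*e1 - 6*e2 + 1*e3


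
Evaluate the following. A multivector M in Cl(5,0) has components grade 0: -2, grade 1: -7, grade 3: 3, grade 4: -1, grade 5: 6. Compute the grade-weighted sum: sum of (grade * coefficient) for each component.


Grade-weighted sum = sum of grade_k * coefficient_k
0*(-2) = 0
1*(-7) = -7
3*3 = 9
4*(-1) = -4
5*6 = 30
Total = 0 + (-7) + 9 + (-4) + 30 = 28


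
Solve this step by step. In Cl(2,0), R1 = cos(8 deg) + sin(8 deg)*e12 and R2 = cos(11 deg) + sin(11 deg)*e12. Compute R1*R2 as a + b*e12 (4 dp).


Same-plane rotors commute and their half-angles add:
R1*R2 = cos(a1 + a2) + sin(a1 + a2)*e12.
a1 + a2 = 8 + 11 = 19 deg
cos(19 deg) = 0.9455
sin(19 deg) = 0.3256
R1*R2 = 0.9455 + 0.3256*e12


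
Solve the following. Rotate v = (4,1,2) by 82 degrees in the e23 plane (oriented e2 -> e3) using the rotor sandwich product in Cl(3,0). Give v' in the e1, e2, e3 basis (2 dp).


Rotor R = cos(41deg) - sin(41deg)*e23
Rotation angle theta = 2 * 41 = 82 degrees in the e23 plane (e2 -> e3).
The component perpendicular to the plane (e1) is invariant: v'_1 = v1 = 4.00
cos(82deg) = 0.1392, sin(82deg) = 0.9903
v'_2 = v2*cos(theta) - v3*sin(theta) = 1*0.1392 - 2*0.9903 = -1.84
v'_3 = v2*sin(theta) + v3*cos(theta) = 1*0.9903 + 2*0.1392 = 1.27
v' = 4.00*e1 - 1.84*e2 + 1.27*e3


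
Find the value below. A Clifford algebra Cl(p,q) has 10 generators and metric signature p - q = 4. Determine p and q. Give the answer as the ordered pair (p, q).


We need p + q = 10 and p - q = 4.
Adding: 2p = 10 + 4 = 14, so p = 7.
Then q = 10 - 7 = 3.
(p, q) = (7, 3)


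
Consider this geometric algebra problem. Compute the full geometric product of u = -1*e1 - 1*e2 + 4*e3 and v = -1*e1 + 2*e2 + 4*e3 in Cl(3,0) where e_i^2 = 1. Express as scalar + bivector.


In Cl(3,0): e_i^2 = 1, e_ie_j = -e_je_i for i != j.
Scalar part = u . v = (-1)*(-1) + (-1)*2 + 4*4
= 1 + (-2) + 16 = 15
e12 coeff = (-1)*2 - (-1)*(-1) = -2 - 1 = -3
e13 coeff = (-1)*4 - 4*(-1) = -4 - (-4) = 0
e23 coeff = (-1)*4 - 4*2 = -4 - 8 = -12
uv = 15 - 3*e12 + 0*e13 - 12*e23


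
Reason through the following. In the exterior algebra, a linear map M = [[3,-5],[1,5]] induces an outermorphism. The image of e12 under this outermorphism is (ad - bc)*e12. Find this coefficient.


The outermorphism of a linear map f sends e1^e2 to f(e1)^f(e2).
f(e1) = 3*e1 + 1*e2
f(e2) = -5*e1 + 5*e2
f(e1) ^ f(e2) = (3*e1 + 1*e2) ^ (-5*e1 + 5*e2)
= 3*5*e12 + 1*(-5)*e21
= (15 - (-5))*e12
= 20*e12
Coefficient = 20


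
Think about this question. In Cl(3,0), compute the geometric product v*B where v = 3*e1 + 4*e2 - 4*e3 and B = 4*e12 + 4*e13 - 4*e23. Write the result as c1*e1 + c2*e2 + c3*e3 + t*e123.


vB has grade-1 (vector) and grade-3 (trivector) parts: vB = (v _| B) + (v ^ B).
Vector part <vB>_1:
  e1: -v2*b12 - v3*b13 = -(4)*(4) - (-4)*(4) = 0
  e2: v1*b12 - v3*b23 = (3)*(4) - (-4)*(-4) = -4
  e3: v1*b13 + v2*b23 = (3)*(4) + (4)*(-4) = -4
Trivector part <vB>_3:
  e123: v1*b23 - v2*b13 + v3*b12 = (3)*(-4) - (4)*(4) + (-4)*(4) = -44
vB = 0*e1 - 4*e2 - 4*e3 - 44*e123


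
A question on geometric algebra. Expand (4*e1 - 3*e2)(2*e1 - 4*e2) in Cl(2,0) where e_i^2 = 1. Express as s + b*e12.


Expand: (4*e1 - 3*e2)(2*e1 - 4*e2)
= 4*2*e1e1 + 4*(-4)*e1e2 + (-3)*2*e2e1 + (-3)*(-4)*e2e2
Using e1^2 = e2^2 = 1, e2e1 = -e1e2:
Scalar part s = 4*2 + (-3)*(-4) = 8 + 12 = 20
Bivector part b = 4*(-4) - (-3)*2 = -16 - (-6) = -10
uv = 20 - 10*e12


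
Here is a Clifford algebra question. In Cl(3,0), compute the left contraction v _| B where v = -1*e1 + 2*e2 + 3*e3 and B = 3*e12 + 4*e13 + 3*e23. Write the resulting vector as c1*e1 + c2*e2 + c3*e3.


Left contraction v _| B = <vB>_1 (grade-1 part of the geometric product vB).
Using e1_|e12 = e2, e2_|e12 = -e1, e1_|e13 = e3, e3_|e13 = -e1, e2_|e23 = e3, e3_|e23 = -e2:
e1 coeff: -v2*b12 - v3*b13 = -(2)*(3) - (3)*(4) = -18
e2 coeff: v1*b12 - v3*b23 = (-1)*(3) - (3)*(3) = -12
e3 coeff: v1*b13 + v2*b23 = (-1)*(4) + (2)*(3) = 2
v _| B = -18*e1 - 12*e2 + 2*e3


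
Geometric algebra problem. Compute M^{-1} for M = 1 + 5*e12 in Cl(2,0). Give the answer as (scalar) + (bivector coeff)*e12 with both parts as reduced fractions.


M = 1 + 5*e12, where e12^2 = -1.
Since M commutes with its reverse ~M = a - b*e12, M * ~M = a^2 - b^2*e12^2 = a^2 + b^2.
So M^{-1} = ~M / (a^2 + b^2) = (a - b*e12)/(a^2 + b^2).
a^2 + b^2 = 1 + 25 = 26
Scalar part = 1/26 = 1/26
Bivector coeff = -5/26 = -5/26
M^{-1} = 1/26 - 5/26*e12


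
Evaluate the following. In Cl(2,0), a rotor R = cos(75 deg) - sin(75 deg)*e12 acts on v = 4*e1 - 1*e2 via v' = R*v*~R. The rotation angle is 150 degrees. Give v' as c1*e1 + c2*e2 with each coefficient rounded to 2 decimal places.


Rotor R = cos(75deg) - sin(75deg)*e12
Rotation angle theta = 2 * 75 = 150 degrees
v' = R*v*~R rotates v by theta.
cos(150deg) = -0.8660, sin(150deg) = 0.5000
v'_1 = 4*cos(150deg) - (-1)*sin(150deg)
= 4*(-0.8660) - (-1)*0.5000
= -2.96
v'_2 = 4*sin(150deg) + (-1)*cos(150deg)
= 4*0.5000 + (-1)*(-0.8660)
= 2.87
v' = -2.96*e1 + 2.87*e2


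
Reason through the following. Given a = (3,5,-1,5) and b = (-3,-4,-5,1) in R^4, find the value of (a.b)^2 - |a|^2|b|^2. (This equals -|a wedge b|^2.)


a . b = 3*(-3) + 5*(-4) + (-1)*(-5) + 5*1
= -9 + (-20) + 5 + 5 = -19
|a|^2 = 3^2 + 5^2 + (-1)^2 + 5^2 = 60
|b|^2 = (-3)^2 + (-4)^2 + (-5)^2 + 1^2 = 51
(a.b)^2 = (-19)^2 = 361
|a|^2 * |b|^2 = 60 * 51 = 3060
Result = 361 - 3060 = -2699


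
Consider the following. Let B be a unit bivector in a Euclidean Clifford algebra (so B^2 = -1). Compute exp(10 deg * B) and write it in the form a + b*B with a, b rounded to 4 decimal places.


For a unit bivector B with B^2 = -1, the exponential series gives
e^(theta*B) = cos(theta) + sin(theta)*B (the GA analogue of Euler's formula).
theta = 10 degrees = 0.174533 rad
cos(10 deg) = 0.9848
sin(10 deg) = 0.1736
exp(theta*B) = 0.9848 + 0.1736*B


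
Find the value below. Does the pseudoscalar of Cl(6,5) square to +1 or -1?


The pseudoscalar I = e1...e_n (product of all n generators) of Cl(p,q) satisfies I^2 = (-1)^(q + n(n-1)/2).
p = 6, q = 5, n = p + q = 11
n(n-1)/2 = 11 * 10 / 2 = 55
Exponent = q + n(n-1)/2 = 5 + 55 = 60
I^2 = (-1)^60 = +1


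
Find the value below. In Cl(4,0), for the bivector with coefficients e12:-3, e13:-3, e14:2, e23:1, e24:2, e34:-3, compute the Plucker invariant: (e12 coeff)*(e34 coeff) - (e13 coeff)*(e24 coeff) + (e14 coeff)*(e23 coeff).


Plucker relation: af - be + cd
a*f = (-3)*(-3) = 9
b*e = (-3)*2 = -6
c*d = 2*1 = 2
af - be + cd = 9 - (-6) + 2
= 17


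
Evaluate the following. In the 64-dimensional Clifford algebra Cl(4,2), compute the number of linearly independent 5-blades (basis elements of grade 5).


Number of grade-k basis blades in Cl(p,q) with n = p + q is C(n, k).
n = 4 + 2 = 6
C(6, 5) = 6! / (5! * 1!)
= 720 / (120 * 1)
= 6


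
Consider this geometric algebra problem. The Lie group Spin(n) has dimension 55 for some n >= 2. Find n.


dim Spin(n) = dim so(n) = n(n-1)/2.
Solve n(n-1)/2 = 55, i.e. n^2 - n - 110 = 0.
Discriminant = 1 + 8*55 = 441
n = (1 + sqrt(441))/2 = (1 + 21)/2 = 11


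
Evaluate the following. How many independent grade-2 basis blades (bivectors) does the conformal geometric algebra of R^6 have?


The conformal model of R^6 uses Cl(7,1) with m = 6 + 2 = 8 generators.
Number of grade-2 blades = C(m, 2) = C(8, 2)
= 8*7/2 = 28


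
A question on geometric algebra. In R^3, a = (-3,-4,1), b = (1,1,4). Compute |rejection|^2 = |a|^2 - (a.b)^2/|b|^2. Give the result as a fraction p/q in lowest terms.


|a|^2 = (-3)^2 + (-4)^2 + 1^2 = 26
|b|^2 = 1^2 + 1^2 + 4^2 = 18
a . b = (-3)*1 + (-4)*1 + 1*4 = -3
(a.b)^2 = (-3)^2 = 9
|rej|^2 = 26 - 9/18
= (468 - 9)/18
= 459/18
In lowest terms: 51/2


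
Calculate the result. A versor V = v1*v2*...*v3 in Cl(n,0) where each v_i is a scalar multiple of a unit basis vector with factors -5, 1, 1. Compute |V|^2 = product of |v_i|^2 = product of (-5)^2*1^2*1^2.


Each vector v_i has |v_i|^2 = s_i^2
Squared scales: (-5)^2 = 25, 1^2 = 1, 1^2 = 1
|V|^2 = 25 * 1 * 1
= 25


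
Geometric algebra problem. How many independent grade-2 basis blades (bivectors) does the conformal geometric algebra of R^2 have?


The conformal model of R^2 uses Cl(3,1) with m = 2 + 2 = 4 generators.
Number of grade-2 blades = C(m, 2) = C(4, 2)
= 4*3/2 = 6


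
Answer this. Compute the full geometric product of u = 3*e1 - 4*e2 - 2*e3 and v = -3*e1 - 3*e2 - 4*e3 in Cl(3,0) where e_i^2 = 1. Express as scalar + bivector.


In Cl(3,0): e_i^2 = 1, e_ie_j = -e_je_i for i != j.
Scalar part = u . v = 3*(-3) + (-4)*(-3) + (-2)*(-4)
= -9 + 12 + 8 = 11
e12 coeff = 3*(-3) - (-4)*(-3) = -9 - 12 = -21
e13 coeff = 3*(-4) - (-2)*(-3) = -12 - 6 = -18
e23 coeff = (-4)*(-4) - (-2)*(-3) = 16 - 6 = 10
uv = 11 - 21*e12 - 18*e13 + 10*e23


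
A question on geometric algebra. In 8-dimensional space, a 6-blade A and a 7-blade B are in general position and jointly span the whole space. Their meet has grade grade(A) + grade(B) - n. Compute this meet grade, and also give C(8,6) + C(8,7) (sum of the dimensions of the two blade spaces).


Meet grade = grade(A) + grade(B) - n
= 6 + 7 - 8 = 5
C(8,6) = 28
C(8,7) = 8
dim_A + dim_B = 28 + 8 = 36


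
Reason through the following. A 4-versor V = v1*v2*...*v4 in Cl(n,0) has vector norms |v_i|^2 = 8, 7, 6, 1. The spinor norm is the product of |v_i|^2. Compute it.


Spinor norm N(V) = |v1|^2 * |v2|^2 * ... * |v4|^2
= 8 * 7 * 6 * 1
Running product: 8, 56, 336, 336
N(V) = 336


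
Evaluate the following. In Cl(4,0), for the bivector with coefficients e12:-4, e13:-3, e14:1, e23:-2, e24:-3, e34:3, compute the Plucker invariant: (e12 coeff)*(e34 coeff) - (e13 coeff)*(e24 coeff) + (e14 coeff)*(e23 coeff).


Plucker relation: af - be + cd
a*f = (-4)*3 = -12
b*e = (-3)*(-3) = 9
c*d = 1*(-2) = -2
af - be + cd = -12 - 9 + (-2)
= -23


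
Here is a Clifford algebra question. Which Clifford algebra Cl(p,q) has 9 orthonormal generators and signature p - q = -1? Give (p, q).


We need p + q = 9 and p - q = -1.
Adding: 2p = 9 + (-1) = 8, so p = 4.
Then q = 9 - 4 = 5.
(p, q) = (4, 5)


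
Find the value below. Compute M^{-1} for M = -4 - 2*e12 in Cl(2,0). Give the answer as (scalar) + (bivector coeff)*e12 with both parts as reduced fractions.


M = -4 - 2*e12, where e12^2 = -1.
Since M commutes with its reverse ~M = a - b*e12, M * ~M = a^2 - b^2*e12^2 = a^2 + b^2.
So M^{-1} = ~M / (a^2 + b^2) = (a - b*e12)/(a^2 + b^2).
a^2 + b^2 = 16 + 4 = 20
Scalar part = -4/20 = -1/5
Bivector coeff = 2/20 = 1/10
M^{-1} = -1/5 + 1/10*e12


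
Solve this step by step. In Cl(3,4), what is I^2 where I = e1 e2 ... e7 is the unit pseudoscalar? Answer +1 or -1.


The pseudoscalar I = e1...e_n (product of all n generators) of Cl(p,q) satisfies I^2 = (-1)^(q + n(n-1)/2).
p = 3, q = 4, n = p + q = 7
n(n-1)/2 = 7 * 6 / 2 = 21
Exponent = q + n(n-1)/2 = 4 + 21 = 25
I^2 = (-1)^25 = -1


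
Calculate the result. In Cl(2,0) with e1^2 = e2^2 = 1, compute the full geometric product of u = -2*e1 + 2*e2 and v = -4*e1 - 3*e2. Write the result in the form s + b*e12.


Expand: (-2*e1 + 2*e2)(-4*e1 - 3*e2)
= (-2)*(-4)*e1e1 + (-2)*(-3)*e1e2 + 2*(-4)*e2e1 + 2*(-3)*e2e2
Using e1^2 = e2^2 = 1, e2e1 = -e1e2:
Scalar part s = (-2)*(-4) + 2*(-3) = 8 + (-6) = 2
Bivector part b = (-2)*(-3) - 2*(-4) = 6 - (-8) = 14
uv = 2 + 14*e12


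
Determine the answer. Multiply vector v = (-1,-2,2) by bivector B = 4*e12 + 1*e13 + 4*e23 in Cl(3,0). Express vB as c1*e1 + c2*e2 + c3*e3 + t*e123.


vB has grade-1 (vector) and grade-3 (trivector) parts: vB = (v _| B) + (v ^ B).
Vector part <vB>_1:
  e1: -v2*b12 - v3*b13 = -(-2)*(4) - (2)*(1) = 6
  e2: v1*b12 - v3*b23 = (-1)*(4) - (2)*(4) = -12
  e3: v1*b13 + v2*b23 = (-1)*(1) + (-2)*(4) = -9
Trivector part <vB>_3:
  e123: v1*b23 - v2*b13 + v3*b12 = (-1)*(4) - (-2)*(1) + (2)*(4) = 6
vB = 6*e1 - 12*e2 - 9*e3 + 6*e123


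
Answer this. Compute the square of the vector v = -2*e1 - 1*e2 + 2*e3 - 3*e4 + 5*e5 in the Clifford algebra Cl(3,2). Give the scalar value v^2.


v^2 = sum of c_i^2 * e_i^2
Positive signature terms (e_i^2 = +1): (-2)^2 + (-1)^2 + 2^2 = 9
Negative signature terms (e_j^2 = -1): (-3)^2 + 5^2 = 34
v^2 = 9 - 34 = -25


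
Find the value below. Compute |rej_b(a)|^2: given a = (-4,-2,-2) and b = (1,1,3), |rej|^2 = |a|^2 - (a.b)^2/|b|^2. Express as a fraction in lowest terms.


|a|^2 = (-4)^2 + (-2)^2 + (-2)^2 = 24
|b|^2 = 1^2 + 1^2 + 3^2 = 11
a . b = (-4)*1 + (-2)*1 + (-2)*3 = -12
(a.b)^2 = (-12)^2 = 144
|rej|^2 = 24 - 144/11
= (264 - 144)/11
= 120/11
In lowest terms: 120/11


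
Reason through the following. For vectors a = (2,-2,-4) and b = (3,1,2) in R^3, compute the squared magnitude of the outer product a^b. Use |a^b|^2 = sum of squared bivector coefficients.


a wedge b = (a1*b2 - a2*b1)*e12 + (a1*b3 - a3*b1)*e13 + (a2*b3 - a3*b2)*e23
e12 coeff: 2*1 - (-2)*3 = 2 - (-6) = 8
e13 coeff: 2*2 - (-4)*3 = 4 - (-12) = 16
e23 coeff: (-2)*2 - (-4)*1 = -4 - (-4) = 0
|a wedge b|^2 = 8^2 + 16^2 + 0^2
= 64 + 256 + 0
= 320


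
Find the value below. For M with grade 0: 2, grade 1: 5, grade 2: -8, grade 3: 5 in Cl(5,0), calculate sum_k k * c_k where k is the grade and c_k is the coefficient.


Grade-weighted sum = sum of grade_k * coefficient_k
0*2 = 0
1*5 = 5
2*(-8) = -16
3*5 = 15
Total = 0 + 5 + (-16) + 15 = 4


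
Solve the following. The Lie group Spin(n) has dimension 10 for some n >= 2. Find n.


dim Spin(n) = dim so(n) = n(n-1)/2.
Solve n(n-1)/2 = 10, i.e. n^2 - n - 20 = 0.
Discriminant = 1 + 8*10 = 81
n = (1 + sqrt(81))/2 = (1 + 9)/2 = 5


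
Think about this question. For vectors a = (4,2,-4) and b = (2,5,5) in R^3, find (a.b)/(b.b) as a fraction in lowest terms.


Projection coefficient = (a . b) / (b . b)
a . b = 4*2 + 2*5 + (-4)*5
= 8 + 10 + (-20) = -2
b . b = 2^2 + 5^2 + 5^2
= 4 + 25 + 25 = 54
Coefficient = -2/54
In lowest terms: -1/27


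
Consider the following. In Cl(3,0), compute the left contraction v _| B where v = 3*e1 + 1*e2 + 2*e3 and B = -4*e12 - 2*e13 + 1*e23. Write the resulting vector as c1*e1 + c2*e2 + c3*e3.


Left contraction v _| B = <vB>_1 (grade-1 part of the geometric product vB).
Using e1_|e12 = e2, e2_|e12 = -e1, e1_|e13 = e3, e3_|e13 = -e1, e2_|e23 = e3, e3_|e23 = -e2:
e1 coeff: -v2*b12 - v3*b13 = -(1)*(-4) - (2)*(-2) = 8
e2 coeff: v1*b12 - v3*b23 = (3)*(-4) - (2)*(1) = -14
e3 coeff: v1*b13 + v2*b23 = (3)*(-2) + (1)*(1) = -5
v _| B = 8*e1 - 14*e2 - 5*e3


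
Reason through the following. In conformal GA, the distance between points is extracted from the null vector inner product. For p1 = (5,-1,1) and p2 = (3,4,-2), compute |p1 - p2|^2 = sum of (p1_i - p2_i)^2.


p1 - p2 = (2, -5, 3)
|p1 - p2|^2 = 2^2 + (-5)^2 + 3^2
= 4 + 25 + 9
= 38


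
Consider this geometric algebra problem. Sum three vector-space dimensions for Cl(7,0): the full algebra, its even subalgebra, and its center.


n = 7 + 0 = 7
Total dim = 2^7 = 128
Even subalgebra dim = 2^6 = 64
n is odd, so center dim = 2
Sum = 128 + 64 + 2 = 194


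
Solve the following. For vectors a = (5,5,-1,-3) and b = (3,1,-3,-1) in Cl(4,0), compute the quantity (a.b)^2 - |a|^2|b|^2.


a . b = 5*3 + 5*1 + (-1)*(-3) + (-3)*(-1)
= 15 + 5 + 3 + 3 = 26
|a|^2 = 5^2 + 5^2 + (-1)^2 + (-3)^2 = 60
|b|^2 = 3^2 + 1^2 + (-3)^2 + (-1)^2 = 20
(a.b)^2 = 26^2 = 676
|a|^2 * |b|^2 = 60 * 20 = 1200
Result = 676 - 1200 = -524


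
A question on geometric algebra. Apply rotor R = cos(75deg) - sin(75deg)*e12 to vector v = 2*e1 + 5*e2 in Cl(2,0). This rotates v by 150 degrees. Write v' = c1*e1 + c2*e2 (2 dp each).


Rotor R = cos(75deg) - sin(75deg)*e12
Rotation angle theta = 2 * 75 = 150 degrees
v' = R*v*~R rotates v by theta.
cos(150deg) = -0.8660, sin(150deg) = 0.5000
v'_1 = 2*cos(150deg) - 5*sin(150deg)
= 2*(-0.8660) - 5*0.5000
= -4.23
v'_2 = 2*sin(150deg) + 5*cos(150deg)
= 2*0.5000 + 5*(-0.8660)
= -3.33
v' = -4.23*e1 - 3.33*e2


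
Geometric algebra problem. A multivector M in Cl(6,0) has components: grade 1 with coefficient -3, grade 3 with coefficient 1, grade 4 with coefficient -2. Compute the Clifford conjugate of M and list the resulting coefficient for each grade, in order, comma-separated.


Clifford conjugate sign for grade k: (-1)^(k(k+1)/2)
Grade 1: (-1)^(1*2/2) = (-1)^1 = -1, coeff -3 -> 3
Grade 3: (-1)^(3*4/2) = (-1)^6 = 1, coeff 1 -> 1
Grade 4: (-1)^(4*5/2) = (-1)^10 = 1, coeff -2 -> -2
Conjugated coefficients: 3, 1, -2


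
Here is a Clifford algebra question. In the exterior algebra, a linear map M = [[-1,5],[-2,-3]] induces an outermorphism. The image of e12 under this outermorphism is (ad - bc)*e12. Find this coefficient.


The outermorphism of a linear map f sends e1^e2 to f(e1)^f(e2).
f(e1) = -1*e1 - 2*e2
f(e2) = 5*e1 - 3*e2
f(e1) ^ f(e2) = (-1*e1 - 2*e2) ^ (5*e1 - 3*e2)
= (-1)*(-3)*e12 + (-2)*5*e21
= (3 - (-10))*e12
= 13*e12
Coefficient = 13


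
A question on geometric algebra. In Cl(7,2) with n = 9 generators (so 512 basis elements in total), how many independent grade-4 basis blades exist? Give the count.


Number of grade-k basis blades in Cl(p,q) with n = p + q is C(n, k).
n = 7 + 2 = 9
C(9, 4) = 9! / (4! * 5!)
= 362880 / (24 * 120)
= 126


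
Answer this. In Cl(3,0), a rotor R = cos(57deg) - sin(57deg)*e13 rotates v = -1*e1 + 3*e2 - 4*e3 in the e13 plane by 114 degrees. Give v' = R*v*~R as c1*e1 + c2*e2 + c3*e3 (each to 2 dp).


Rotor R = cos(57deg) - sin(57deg)*e13
Rotation angle theta = 2 * 57 = 114 degrees in the e13 plane (e1 -> e3).
The component perpendicular to the plane (e2) is invariant: v'_2 = v2 = 3.00
cos(114deg) = -0.4067, sin(114deg) = 0.9135
v'_1 = v1*cos(theta) - v3*sin(theta) = -1*(-0.4067) - (-4)*0.9135 = 4.06
v'_3 = v1*sin(theta) + v3*cos(theta) = -1*0.9135 + (-4)*(-0.4067) = 0.71
v' = 4.06*e1 + 3.00*e2 + 0.71*e3


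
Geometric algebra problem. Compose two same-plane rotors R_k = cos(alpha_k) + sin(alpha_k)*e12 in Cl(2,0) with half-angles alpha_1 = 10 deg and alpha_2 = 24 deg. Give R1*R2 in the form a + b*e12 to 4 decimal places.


Same-plane rotors commute and their half-angles add:
R1*R2 = cos(a1 + a2) + sin(a1 + a2)*e12.
a1 + a2 = 10 + 24 = 34 deg
cos(34 deg) = 0.8290
sin(34 deg) = 0.5592
R1*R2 = 0.8290 + 0.5592*e12


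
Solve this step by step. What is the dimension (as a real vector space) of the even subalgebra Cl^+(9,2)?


Even subalgebra dimension = 2^(n-1)
n = 9 + 2 = 11
2^(11 - 1) = 2^10 = 1024
Verification: sum of C(11,k) for even k = 1 + 55 + 330 + 462 + 165 + 11 = 1024
Result = 1024


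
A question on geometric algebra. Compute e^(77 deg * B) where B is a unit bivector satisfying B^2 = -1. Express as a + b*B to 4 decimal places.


For a unit bivector B with B^2 = -1, the exponential series gives
e^(theta*B) = cos(theta) + sin(theta)*B (the GA analogue of Euler's formula).
theta = 77 degrees = 1.343904 rad
cos(77 deg) = 0.2250
sin(77 deg) = 0.9744
exp(theta*B) = 0.2250 + 0.9744*B


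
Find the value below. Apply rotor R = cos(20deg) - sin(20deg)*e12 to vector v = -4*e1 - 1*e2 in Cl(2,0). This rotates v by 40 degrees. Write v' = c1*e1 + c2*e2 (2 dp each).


Rotor R = cos(20deg) - sin(20deg)*e12
Rotation angle theta = 2 * 20 = 40 degrees
v' = R*v*~R rotates v by theta.
cos(40deg) = 0.7660, sin(40deg) = 0.6428
v'_1 = -4*cos(40deg) - (-1)*sin(40deg)
= -4*0.7660 - (-1)*0.6428
= -2.42
v'_2 = -4*sin(40deg) + (-1)*cos(40deg)
= -4*0.6428 + (-1)*0.7660
= -3.34
v' = -2.42*e1 - 3.34*e2


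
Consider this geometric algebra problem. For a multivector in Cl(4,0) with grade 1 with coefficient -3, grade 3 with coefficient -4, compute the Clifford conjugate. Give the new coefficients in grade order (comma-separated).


Clifford conjugate sign for grade k: (-1)^(k(k+1)/2)
Grade 1: (-1)^(1*2/2) = (-1)^1 = -1, coeff -3 -> 3
Grade 3: (-1)^(3*4/2) = (-1)^6 = 1, coeff -4 -> -4
Conjugated coefficients: 3, -4


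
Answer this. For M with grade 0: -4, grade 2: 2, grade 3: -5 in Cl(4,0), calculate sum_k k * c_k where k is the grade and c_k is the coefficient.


Grade-weighted sum = sum of grade_k * coefficient_k
0*(-4) = 0
2*2 = 4
3*(-5) = -15
Total = 0 + 4 + (-15) = -11


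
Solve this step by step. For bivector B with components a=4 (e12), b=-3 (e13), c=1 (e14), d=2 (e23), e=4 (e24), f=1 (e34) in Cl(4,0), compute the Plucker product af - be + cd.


Plucker relation: af - be + cd
a*f = 4*1 = 4
b*e = (-3)*4 = -12
c*d = 1*2 = 2
af - be + cd = 4 - (-12) + 2
= 18


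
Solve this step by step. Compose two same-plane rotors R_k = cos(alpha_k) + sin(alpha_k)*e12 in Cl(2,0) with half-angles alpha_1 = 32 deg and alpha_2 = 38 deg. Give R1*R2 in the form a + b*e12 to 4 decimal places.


Same-plane rotors commute and their half-angles add:
R1*R2 = cos(a1 + a2) + sin(a1 + a2)*e12.
a1 + a2 = 32 + 38 = 70 deg
cos(70 deg) = 0.3420
sin(70 deg) = 0.9397
R1*R2 = 0.3420 + 0.9397*e12


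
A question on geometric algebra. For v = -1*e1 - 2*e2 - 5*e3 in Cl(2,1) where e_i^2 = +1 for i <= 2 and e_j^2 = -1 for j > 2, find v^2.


v^2 = sum of c_i^2 * e_i^2
Positive signature terms (e_i^2 = +1): (-1)^2 + (-2)^2 = 5
Negative signature terms (e_j^2 = -1): (-5)^2 = 25
v^2 = 5 - 25 = -20


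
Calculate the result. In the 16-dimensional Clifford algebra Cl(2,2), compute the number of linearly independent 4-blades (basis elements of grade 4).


Number of grade-k basis blades in Cl(p,q) with n = p + q is C(n, k).
n = 2 + 2 = 4
C(4, 4) = 4! / (4! * 0!)
= 24 / (24 * 1)
= 1


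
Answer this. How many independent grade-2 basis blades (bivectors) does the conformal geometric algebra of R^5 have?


The conformal model of R^5 uses Cl(6,1) with m = 5 + 2 = 7 generators.
Number of grade-2 blades = C(m, 2) = C(7, 2)
= 7*6/2 = 21
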